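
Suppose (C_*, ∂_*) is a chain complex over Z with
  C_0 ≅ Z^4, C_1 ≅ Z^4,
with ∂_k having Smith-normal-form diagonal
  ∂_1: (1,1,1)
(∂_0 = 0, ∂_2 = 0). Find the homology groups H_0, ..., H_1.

H_0: b_0 = 4 − 0 − 3 = 1; torsion from ∂_1 factors > 1: none. So H_0 ≅ Z.
H_1: b_1 = 4 − 3 − 0 = 1; torsion from ∂_2 factors > 1: none. So H_1 ≅ Z.

H_0 ≅ Z,  H_1 ≅ Z.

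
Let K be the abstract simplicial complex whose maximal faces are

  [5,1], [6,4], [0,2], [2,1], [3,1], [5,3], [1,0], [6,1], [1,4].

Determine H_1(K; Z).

H_1 ≅ Z^3.

We work with the vertex ordering 0 < 1 < 2 < 3 < 4 < 5 < 6. The simplices of K, each written with vertices in increasing order, are:

  0-simplices (7): [0], [1], [2], [3], [4], [5], [6]
  1-simplices (9): [0,1], [0,2], [1,2], [1,3], [1,4], [1,5], [1,6], [3,5], [4,6]

giving chain groups C_0 ≅ Z^7, C_1 ≅ Z^9.

The boundary map ∂_1: C_1 → C_0 is given by ∂[p,q] = [q] − [p]. For instance
  ∂[0,2] = [2] − [0].
This gives a 7×9 integer matrix of rank 6; reducing to Smith normal form yields diagonal entries (1,1,1,1,1,1).

Computing H_k = (kernel of ∂_k) / (image of ∂_{k+1}):

  H_1: rank ker ∂_1 − rank ∂_2 = (9 − 6) − 0 = 3, and there is no ∂_2, so H_1 = Z^3.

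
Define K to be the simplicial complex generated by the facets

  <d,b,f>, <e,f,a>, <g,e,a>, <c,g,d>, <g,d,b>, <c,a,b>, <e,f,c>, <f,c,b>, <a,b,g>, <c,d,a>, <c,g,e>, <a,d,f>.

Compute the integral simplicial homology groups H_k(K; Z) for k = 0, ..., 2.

H_0 = Z,  H_1 = Z/2,  H_2 = 0.

Take the total order a < b < c < d < e < f < g on the vertex set. Then K (dimension 2) consists of the simplices:

  0-simplices (7): a, b, c, d, e, f, g
  1-simplices (18): ab, ac, ad, ae, af, ag, bc, bd, bf, bg, cd, ce, cf, cg, df, dg, ef, eg
  2-simplices (12): abc, abg, acd, adf, aef, aeg, bcf, bdf, bdg, cdg, cef, ceg

giving chain groups C_0 ≅ Z^7, C_1 ≅ Z^18, C_2 ≅ Z^12.

Boundary ∂_1: C_1 → C_0 sends each edge [p,q] (with p < q) to q − p.
The 7×18 boundary matrix has rank 6 and Smith normal form diag(1,1,1,1,1,1).

∂_2: C_2 → C_1 maps a triangle to the signed sum of its edges. For instance
  ∂abc = bc − ac + ab,
  ∂bdg = dg − bg + bd.
The resulting 18×12 matrix has rank 12, and its Smith normal form has invariant factors (1,1,1,1,1,1,1,1,1,1,1,2).

Computing H_k = (kernel of ∂_k) / (image of ∂_{k+1}):

  H_0: rank C_0 − rank ∂_1 = 7 − 6 = 1, and the invariant factors of ∂_1 are all 1, so H_0 ≅ Z.
  H_1: rank ker ∂_1 − rank ∂_2 = (18 − 6) − 12 = 0, and ∂_2 has invariant factor 2 > 1, so H_1 ≅ Z/2.
  H_2: rank ker ∂_2 − rank ∂_3 = (12 − 12) − 0 = 0, and there is no ∂_3, so H_2 ≅ 0.

As a check, the Euler characteristic is 7 − 18 + 12 = 1, which agrees with 1 − 0 + 0 = 1.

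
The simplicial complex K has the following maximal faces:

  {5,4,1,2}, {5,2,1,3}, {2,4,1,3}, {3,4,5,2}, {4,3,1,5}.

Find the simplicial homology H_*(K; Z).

H_0 = Z,  H_1 = 0,  H_2 = 0,  H_3 = Z.

Fix the vertex order 1 < 2 < 3 < 4 < 5 and write every simplex with vertices in increasing order. Then dim K = 3 and the simplices of K are:

  0-simplices (5): [1], [2], [3], [4], [5]
  1-simplices (10): [1,2], [1,3], [1,4], [1,5], [2,3], [2,4], [2,5], [3,4], [3,5], [4,5]
  2-simplices (10): [1,2,3], [1,2,4], [1,2,5], [1,3,4], [1,3,5], [1,4,5], [2,3,4], [2,3,5], [2,4,5], [3,4,5]
  3-simplices (5): [1,2,3,4], [1,2,3,5], [1,2,4,5], [1,3,4,5], [2,3,4,5]

so the chain groups are C_0 ≅ Z^5, C_1 ≅ Z^10, C_2 ≅ Z^10, C_3 ≅ Z^5.

Boundary ∂_1: C_1 → C_0 sends each edge [p,q] (with p < q) to q − p. For instance
  ∂[2,3] = [3] − [2].
This gives a 5×10 integer matrix of rank 4; reducing to Smith normal form yields diagonal entries (1,1,1,1).

The boundary map ∂_2: C_2 → C_1 maps a triangle to the signed sum of its edges. For instance
  ∂[1,4,5] = [4,5] − [1,5] + [1,4],
  ∂[3,4,5] = [4,5] − [3,5] + [3,4].
This gives a 10×10 integer matrix of rank 6; reducing to Smith normal form yields diagonal entries (1,1,1,1,1,1).

∂_3: C_3 → C_2 sends each 3-simplex σ to the alternating sum Σ_i (−1)^i (σ with its i-th vertex removed). For instance
  ∂[1,2,3,5] = [2,3,5] − [1,3,5] + [1,2,5] − [1,2,3],
  ∂[2,3,4,5] = [3,4,5] − [2,4,5] + [2,3,5] − [2,3,4].
The resulting 10×5 matrix has rank 4, and its Smith normal form has invariant factors (1,1,1,1).

From H_k ≅ ker(∂_k) / im(∂_{k+1}) we obtain:

  H_0: rank C_0 − rank ∂_1 = 5 − 4 = 1, and the invariant factors of ∂_1 are all 1, so H_0 ≅ Z.
  H_1: rank ker ∂_1 − rank ∂_2 = (10 − 4) − 6 = 0, and the invariant factors of ∂_2 are all 1, so H_1 ≅ 0.
  H_2: rank ker ∂_2 − rank ∂_3 = (10 − 6) − 4 = 0, and the invariant factors of ∂_3 are all 1, so H_2 ≅ 0.
  H_3: rank ker ∂_3 − rank ∂_4 = (5 − 4) − 0 = 1, and there is no ∂_4, so H_3 ≅ Z.

As a check, the Euler characteristic is 5 − 10 + 10 − 5 = 0, which agrees with 1 − 0 + 0 − 1 = 0.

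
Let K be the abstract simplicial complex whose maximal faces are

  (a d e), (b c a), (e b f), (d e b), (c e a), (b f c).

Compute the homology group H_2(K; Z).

Fix the vertex order a < b < c < d < e < f and write every simplex with vertices in increasing order. Then dim K = 2 and the simplices of K are:

  0-simplices (6): a, b, c, d, e, f
  1-simplices (12): ab, ac, ad, ae, bc, bd, be, bf, ce, cf, de, ef
  2-simplices (6): abc, ace, ade, bcf, bde, bef

giving chain groups C_0 ≅ Z^6, C_1 ≅ Z^12, C_2 ≅ Z^6.

∂_1: C_1 → C_0 sends each edge [p,q] (with p < q) to q − p.
This gives a 6×12 integer matrix of rank 5; reducing to Smith normal form yields diagonal entries (1,1,1,1,1).

The boundary map ∂_2: C_2 → C_1 maps a triangle to the signed sum of its edges. For instance
  ∂bef = ef − bf + be,
  ∂ade = de − ae + ad.
The 12×6 boundary matrix has rank 6 and Smith normal form diag(1,1,1,1,1,1).

Reading off H_k = ker ∂_k / im ∂_{k+1}:

  H_2: rank ker ∂_2 − rank ∂_3 = (6 − 6) − 0 = 0, and there is no ∂_3, so H_2 = 0.

H_2 ≅ 0.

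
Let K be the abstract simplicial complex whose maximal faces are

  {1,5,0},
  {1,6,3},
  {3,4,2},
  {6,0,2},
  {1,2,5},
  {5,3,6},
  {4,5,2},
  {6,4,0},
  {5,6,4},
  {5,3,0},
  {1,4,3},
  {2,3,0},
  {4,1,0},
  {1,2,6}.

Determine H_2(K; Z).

Take the total order 0 < 1 < 2 < 3 < 4 < 5 < 6 on the vertex set. Then K (dimension 2) consists of the simplices:

  0-simplices (7): [0], [1], [2], [3], [4], [5], [6]
  1-simplices (21): [0,1], [0,2], [0,3], [0,4], [0,5], [0,6], [1,2], [1,3], [1,4], [1,5], [1,6], [2,3], [2,4], [2,5], [2,6], [3,4], [3,5], [3,6], [4,5], [4,6], [5,6]
  2-simplices (14): [0,1,4], [0,1,5], [0,2,3], [0,2,6], [0,3,5], [0,4,6], [1,2,5], [1,2,6], [1,3,4], [1,3,6], [2,3,4], [2,4,5], [3,5,6], [4,5,6]

giving chain groups C_0 ≅ Z^7, C_1 ≅ Z^21, C_2 ≅ Z^14.

The boundary map ∂_1: C_1 → C_0 sends each edge [p,q] (with p < q) to q − p. For instance
  ∂[0,1] = [1] − [0].
As a 7×21 matrix over Z this has rank 6, with invariant factors (1,1,1,1,1,1).

Boundary ∂_2: C_2 → C_1 acts by ∂[p,q,r] = [q,r] − [p,r] + [p,q]. For instance
  ∂[1,2,6] = [2,6] − [1,6] + [1,2],
  ∂[0,1,5] = [1,5] − [0,5] + [0,1].
The 21×14 boundary matrix has rank 13 and Smith normal form diag(1,1,1,1,1,1,1,1,1,1,1,1,1).

Now H_k = ker ∂_k / im ∂_{k+1}, so:

  H_2: rank ker ∂_2 − rank ∂_3 = (14 − 13) − 0 = 1, and there is no ∂_3, so H_2 ≅ Z.

H_2 = Z.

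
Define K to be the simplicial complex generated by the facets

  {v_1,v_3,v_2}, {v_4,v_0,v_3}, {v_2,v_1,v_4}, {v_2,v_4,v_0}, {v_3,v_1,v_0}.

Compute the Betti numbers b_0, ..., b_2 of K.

b_0 = 1, b_1 = 1, b_2 = 0.

Order the vertices as v_0 < v_1 < v_2 < v_3 < v_4. Listing each simplex with vertices in this order, K has dimension 2 with simplices:

  0-simplices (5): [v_0], [v_1], [v_2], [v_3], [v_4]
  1-simplices (10): [v_0,v_1], [v_0,v_2], [v_0,v_3], [v_0,v_4], [v_1,v_2], [v_1,v_3], [v_1,v_4], [v_2,v_3], [v_2,v_4], [v_3,v_4]
  2-simplices (5): [v_0,v_1,v_3], [v_0,v_2,v_4], [v_0,v_3,v_4], [v_1,v_2,v_3], [v_1,v_2,v_4]

Hence C_0 ≅ Z^5, C_1 ≅ Z^10, C_2 ≅ Z^5.

∂_1: C_1 → C_0 is given by ∂[p,q] = [q] − [p]. For instance
  ∂[v_0,v_4] = [v_4] − [v_0].
As a 5×10 matrix over Z this has rank 4, with invariant factors (1,1,1,1).

Boundary ∂_2: C_2 → C_1 sends each 2-simplex [p,q,r] to [q,r] − [p,r] + [p,q]. For instance
  ∂[v_0,v_1,v_3] = [v_1,v_3] − [v_0,v_3] + [v_0,v_1],
  ∂[v_1,v_2,v_3] = [v_2,v_3] − [v_1,v_3] + [v_1,v_2].
This gives a 10×5 integer matrix of rank 5; reducing to Smith normal form yields diagonal entries (1,1,1,1,1).

From H_k ≅ ker(∂_k) / im(∂_{k+1}) we obtain:

  H_0: rank C_0 − rank ∂_1 = 5 − 4 = 1, and the invariant factors of ∂_1 are all 1, so H_0 = Z.
  H_1: rank ker ∂_1 − rank ∂_2 = (10 − 4) − 5 = 1, and the invariant factors of ∂_2 are all 1, so H_1 = Z.
  H_2: rank ker ∂_2 − rank ∂_3 = (5 − 5) − 0 = 0, and there is no ∂_3, so H_2 = 0.

Hence the Betti numbers are b_0 = 1, b_1 = 1, b_2 = 0.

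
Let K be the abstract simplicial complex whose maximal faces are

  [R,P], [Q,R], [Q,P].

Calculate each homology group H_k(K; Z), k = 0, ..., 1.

H_0 = Z,  H_1 = Z.

Fix the vertex order P < Q < R and write every simplex with vertices in increasing order. Then dim K = 1 and the simplices of K are:

  0-simplices (3): P, Q, R
  1-simplices (3): PQ, PR, QR

so the chain groups are C_0 ≅ Z^3, C_1 ≅ Z^3.

The boundary map ∂_1: C_1 → C_0 maps an edge to its endpoints' difference, ∂[p,q] = q − p.
This gives a 3×3 integer matrix of rank 2; reducing to Smith normal form yields diagonal entries (1,1).

Reading off H_k = ker ∂_k / im ∂_{k+1}:

  H_0: rank C_0 − rank ∂_1 = 3 − 2 = 1, and the invariant factors of ∂_1 are all 1, so H_0 = Z.
  H_1: rank ker ∂_1 − rank ∂_2 = (3 − 2) − 0 = 1, and there is no ∂_2, so H_1 = Z.

(K is a triangulation of the circle S^1.)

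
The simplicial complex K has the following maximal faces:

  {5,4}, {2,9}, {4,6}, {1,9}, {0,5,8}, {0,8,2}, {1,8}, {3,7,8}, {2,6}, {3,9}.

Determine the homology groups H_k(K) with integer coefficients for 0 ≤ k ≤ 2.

K has 10 vertices, 15 edges, 3 triangles.
rank ∂_0 = 0, rank ∂_1 = 9 ⇒ b_0 = 10 − 0 − 9 = 1; all invariant factors of ∂_1 are 1 so no torsion. So H_0 ≅ Z.
rank ∂_1 = 9, rank ∂_2 = 3 ⇒ b_1 = 15 − 9 − 3 = 3; all invariant factors of ∂_2 are 1 so no torsion. So H_1 ≅ Z^3.
rank ∂_2 = 3, rank ∂_3 = 0 ⇒ b_2 = 3 − 3 − 0 = 0. So H_2 ≅ 0.

H_0 = Z,  H_1 = Z^3,  H_2 = 0.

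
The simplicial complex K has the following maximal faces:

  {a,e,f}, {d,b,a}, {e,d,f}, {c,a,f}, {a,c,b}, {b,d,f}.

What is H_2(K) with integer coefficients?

Take the total order a < b < c < d < e < f on the vertex set. Then K (dimension 2) consists of the simplices:

  0-simplices (6): a, b, c, d, e, f
  1-simplices (12): ab, ac, ad, ae, af, bc, bd, bf, cf, de, df, ef
  2-simplices (6): abc, abd, acf, aef, bdf, def

giving chain groups C_0 ≅ Z^6, C_1 ≅ Z^12, C_2 ≅ Z^6.

The boundary map ∂_1: C_1 → C_0 sends each edge [p,q] (with p < q) to q − p. For instance
  ∂df = f − d.
As a 6×12 matrix over Z this has rank 5, with invariant factors (1,1,1,1,1).

The boundary map ∂_2: C_2 → C_1 maps a triangle to the signed sum of its edges. For instance
  ∂aef = ef − af + ae,
  ∂bdf = df − bf + bd.
As a 12×6 matrix over Z this has rank 6, with invariant factors (1,1,1,1,1,1).

From H_k ≅ ker(∂_k) / im(∂_{k+1}) we obtain:

  H_2: rank ker ∂_2 − rank ∂_3 = (6 − 6) − 0 = 0, and there is no ∂_3, so H_2 = 0.

(K is a triangulation of the cylinder S^1 x I.)

H_2 ≅ 0.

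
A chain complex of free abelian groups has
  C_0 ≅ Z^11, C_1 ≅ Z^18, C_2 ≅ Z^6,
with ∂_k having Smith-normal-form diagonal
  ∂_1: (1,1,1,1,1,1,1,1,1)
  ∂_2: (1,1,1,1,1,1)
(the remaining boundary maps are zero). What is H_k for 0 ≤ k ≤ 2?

H_0: b_0 = 11 − 0 − 9 = 2; torsion from ∂_1 factors > 1: none. So H_0 ≅ Z^2.
H_1: b_1 = 18 − 9 − 6 = 3; torsion from ∂_2 factors > 1: none. So H_1 ≅ Z^3.
H_2: b_2 = 6 − 6 − 0 = 0; torsion from ∂_3 factors > 1: none. So H_2 ≅ 0.

H_0 ≅ Z^2,  H_1 ≅ Z^3,  H_2 = 0.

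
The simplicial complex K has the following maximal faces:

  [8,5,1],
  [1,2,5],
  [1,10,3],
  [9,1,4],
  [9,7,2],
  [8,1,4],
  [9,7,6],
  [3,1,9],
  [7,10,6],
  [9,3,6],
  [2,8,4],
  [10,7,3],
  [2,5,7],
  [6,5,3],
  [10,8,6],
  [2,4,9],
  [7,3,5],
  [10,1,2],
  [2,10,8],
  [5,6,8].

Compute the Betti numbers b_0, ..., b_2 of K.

b_0 = 1, b_1 = 1, b_2 = 0.

Order the vertices as 1 < 2 < 3 < 4 < 5 < 6 < 7 < 8 < 9 < 10. Listing each simplex with vertices in this order, K has dimension 2 with simplices:

  0-simplices (10): [1], [2], [3], [4], [5], [6], [7], [8], [9], [10]
  1-simplices (30): (30 of them)
  2-simplices (20): (20 of them)

giving chain groups C_0 ≅ Z^10, C_1 ≅ Z^30, C_2 ≅ Z^20.

Boundary ∂_1: C_1 → C_0 is given by ∂[p,q] = [q] − [p].
As a 10×30 matrix over Z this has rank 9, with invariant factors (1,1,1,1,1,1,1,1,1).

Boundary ∂_2: C_2 → C_1 acts by ∂[p,q,r] = [q,r] − [p,r] + [p,q]. For instance
  ∂[5,6,8] = [6,8] − [5,8] + [5,6],
  ∂[3,5,7] = [5,7] − [3,7] + [3,5].
As a 30×20 matrix over Z this has rank 20, with invariant factors (1,1,1,1,1,1,1,1,1,1,1,1,1,1,1,1,1,1,1,2).

Computing H_k = (kernel of ∂_k) / (image of ∂_{k+1}):

  H_0: rank C_0 − rank ∂_1 = 10 − 9 = 1, and the invariant factors of ∂_1 are all 1, so H_0 = Z.
  H_1: rank ker ∂_1 − rank ∂_2 = (30 − 9) − 20 = 1, and ∂_2 has invariant factor 2 > 1, so H_1 = Z ⊕ Z/2.
  H_2: rank ker ∂_2 − rank ∂_3 = (20 − 20) − 0 = 0, and there is no ∂_3, so H_2 = 0.

As a check, the Euler characteristic is 10 − 30 + 20 = 0, which agrees with 1 − 1 + 0 = 0.

Hence the Betti numbers are b_0 = 1, b_1 = 1, b_2 = 0.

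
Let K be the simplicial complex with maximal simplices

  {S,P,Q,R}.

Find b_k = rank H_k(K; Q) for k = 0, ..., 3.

b_0 = 1, b_1 = 0, b_2 = 0, b_3 = 0.

Take the total order P < Q < R < S on the vertex set. Then K (dimension 3) consists of the simplices:

  0-simplices (4): P, Q, R, S
  1-simplices (6): PQ, PR, PS, QR, QS, RS
  2-simplices (4): PQR, PQS, PRS, QRS
  3-simplices (1): PQRS

so the chain groups are C_0 ≅ Z^4, C_1 ≅ Z^6, C_2 ≅ Z^4, C_3 ≅ Z^1.

The boundary map ∂_1: C_1 → C_0 is given by ∂[p,q] = [q] − [p]. For instance
  ∂RS = S − R.
This gives a 4×6 integer matrix of rank 3; reducing to Smith normal form yields diagonal entries (1,1,1).

The boundary map ∂_2: C_2 → C_1 acts by ∂[p,q,r] = [q,r] − [p,r] + [p,q]. For instance
  ∂PQS = QS − PS + PQ,
  ∂QRS = RS − QS + QR.
This gives a 6×4 integer matrix of rank 3; reducing to Smith normal form yields diagonal entries (1,1,1).

∂_3: C_3 → C_2 sends each 3-simplex σ to the alternating sum Σ_i (−1)^i (σ with its i-th vertex removed). For instance
  ∂PQRS = QRS − PRS + PQS − PQR.
The resulting 4×1 matrix has rank 1, and its Smith normal form has invariant factors (1).

From H_k ≅ ker(∂_k) / im(∂_{k+1}) we obtain:

  H_0: rank C_0 − rank ∂_1 = 4 − 3 = 1, and the invariant factors of ∂_1 are all 1, so H_0 ≅ Z.
  H_1: rank ker ∂_1 − rank ∂_2 = (6 − 3) − 3 = 0, and the invariant factors of ∂_2 are all 1, so H_1 ≅ 0.
  H_2: rank ker ∂_2 − rank ∂_3 = (4 − 3) − 1 = 0, and the invariant factors of ∂_3 are all 1, so H_2 ≅ 0.
  H_3: rank ker ∂_3 − rank ∂_4 = (1 − 1) − 0 = 0, and there is no ∂_4, so H_3 ≅ 0.

Hence the Betti numbers are b_0 = 1, b_1 = 0, b_2 = 0, b_3 = 0.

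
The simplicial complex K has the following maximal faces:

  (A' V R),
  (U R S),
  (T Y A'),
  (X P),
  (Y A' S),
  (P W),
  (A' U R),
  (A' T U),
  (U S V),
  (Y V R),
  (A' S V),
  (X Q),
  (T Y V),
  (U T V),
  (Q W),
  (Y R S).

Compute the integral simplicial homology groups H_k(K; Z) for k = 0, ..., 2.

H_0 = Z^2,  H_1 = Z ⊕ Z/2,  H_2 = 0.

We work with the vertex ordering P < Q < R < S < T < U < V < W < X < Y < A'. The simplices of K, each written with vertices in increasing order, are:

  0-simplices (11): [P], [Q], [R], [S], [T], [U], [V], [W], [X], [Y], [A']
  1-simplices (22): [P,W], [P,X], [Q,W], [Q,X], [R,S], [R,U], [R,V], [R,Y], [R,A'], [S,U], [S,V], [S,Y], [S,A'], [T,U], [T,V], [T,Y], [T,A'], [U,V], [U,A'], [V,Y], [V,A'], [Y,A']
  2-simplices (12): [R,S,U], [R,S,Y], [R,U,A'], [R,V,Y], [R,V,A'], [S,U,V], [S,V,A'], [S,Y,A'], [T,U,V], [T,U,A'], [T,V,Y], [T,Y,A']

Hence C_0 ≅ Z^11, C_1 ≅ Z^22, C_2 ≅ Z^12.

Boundary ∂_1: C_1 → C_0 maps an edge to its endpoints' difference, ∂[p,q] = q − p. For instance
  ∂[R,U] = [U] − [R].
The 11×22 boundary matrix has rank 9 and Smith normal form diag(1,1,1,1,1,1,1,1,1).

∂_2: C_2 → C_1 maps a triangle to the signed sum of its edges. For instance
  ∂[S,V,A'] = [V,A'] − [S,A'] + [S,V],
  ∂[R,V,A'] = [V,A'] − [R,A'] + [R,V].
As a 22×12 matrix over Z this has rank 12, with invariant factors (1,1,1,1,1,1,1,1,1,1,1,2).

Reading off H_k = ker ∂_k / im ∂_{k+1}:

  H_0: rank C_0 − rank ∂_1 = 11 − 9 = 2, and the invariant factors of ∂_1 are all 1, so H_0 = Z^2.
  H_1: rank ker ∂_1 − rank ∂_2 = (22 − 9) − 12 = 1, and ∂_2 has invariant factor 2 > 1, so H_1 = Z ⊕ Z/2.
  H_2: rank ker ∂_2 − rank ∂_3 = (12 − 12) − 0 = 0, and there is no ∂_3, so H_2 = 0.

As a check, the Euler characteristic is 11 − 22 + 12 = 1, which agrees with 2 − 1 + 0 = 1.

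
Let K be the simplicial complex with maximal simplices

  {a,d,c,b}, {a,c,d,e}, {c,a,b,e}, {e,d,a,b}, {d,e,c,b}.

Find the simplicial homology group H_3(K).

H_3 = Z.

Fix the vertex order a < b < c < d < e and write every simplex with vertices in increasing order. Then dim K = 3 and the simplices of K are:

  0-simplices (5): a, b, c, d, e
  1-simplices (10): ab, ac, ad, ae, bc, bd, be, cd, ce, de
  2-simplices (10): abc, abd, abe, acd, ace, ade, bcd, bce, bde, cde
  3-simplices (5): abcd, abce, abde, acde, bcde

Hence C_0 ≅ Z^5, C_1 ≅ Z^10, C_2 ≅ Z^10, C_3 ≅ Z^5.

The boundary map ∂_1: C_1 → C_0 maps an edge to its endpoints' difference, ∂[p,q] = q − p.
The 5×10 boundary matrix has rank 4 and Smith normal form diag(1,1,1,1).

∂_2: C_2 → C_1 maps a triangle to the signed sum of its edges. For instance
  ∂cde = de − ce + cd,
  ∂abd = bd − ad + ab.
The 10×10 boundary matrix has rank 6 and Smith normal form diag(1,1,1,1,1,1).

∂_3: C_3 → C_2 sends each 3-simplex σ to the alternating sum Σ_i (−1)^i (σ with its i-th vertex removed). For instance
  ∂abcd = bcd − acd + abd − abc,
  ∂bcde = cde − bde + bce − bcd.
The resulting 10×5 matrix has rank 4, and its Smith normal form has invariant factors (1,1,1,1).

Reading off H_k = ker ∂_k / im ∂_{k+1}:

  H_3: rank ker ∂_3 − rank ∂_4 = (5 − 4) − 0 = 1, and there is no ∂_4, so H_3 = Z.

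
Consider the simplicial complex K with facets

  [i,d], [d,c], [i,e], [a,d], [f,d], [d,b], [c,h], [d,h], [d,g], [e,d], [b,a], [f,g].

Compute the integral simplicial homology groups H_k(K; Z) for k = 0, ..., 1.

H_0 ≅ Z,  H_1 ≅ Z^4.

Take the total order a < b < c < d < e < f < g < h < i on the vertex set. Then K (dimension 1) consists of the simplices:

  0-simplices (9): a, b, c, d, e, f, g, h, i
  1-simplices (12): ab, ad, bd, cd, ch, de, df, dg, dh, di, ei, fg

so the chain groups are C_0 ≅ Z^9, C_1 ≅ Z^12.

The boundary map ∂_1: C_1 → C_0 maps an edge to its endpoints' difference, ∂[p,q] = q − p. For instance
  ∂de = e − d.
The resulting 9×12 matrix has rank 8, and its Smith normal form has invariant factors (1,1,1,1,1,1,1,1).

From H_k ≅ ker(∂_k) / im(∂_{k+1}) we obtain:

  H_0: rank C_0 − rank ∂_1 = 9 − 8 = 1, and the invariant factors of ∂_1 are all 1, so H_0 ≅ Z.
  H_1: rank ker ∂_1 − rank ∂_2 = (12 − 8) − 0 = 4, and there is no ∂_2, so H_1 ≅ Z^4.

(K is a triangulation of a wedge of 4 circles.)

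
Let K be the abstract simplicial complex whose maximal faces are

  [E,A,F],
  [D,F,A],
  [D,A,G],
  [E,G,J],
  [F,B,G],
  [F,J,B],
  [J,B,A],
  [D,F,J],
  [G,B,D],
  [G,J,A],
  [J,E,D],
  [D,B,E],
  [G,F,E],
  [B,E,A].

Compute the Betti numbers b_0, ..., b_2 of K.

b_0 = 1, b_1 = 2, b_2 = 1.

We work with the vertex ordering A < B < D < E < F < G < J. The simplices of K, each written with vertices in increasing order, are:

  0-simplices (7): A, B, D, E, F, G, J
  1-simplices (21): AB, AD, AE, AF, AG, AJ, BD, BE, BF, BG, BJ, DE, DF, DG, DJ, EF, EG, EJ, FG, FJ, GJ
  2-simplices (14): ABE, ABJ, ADF, ADG, AEF, AGJ, BDE, BDG, BFG, BFJ, DEJ, DFJ, EFG, EGJ

giving chain groups C_0 ≅ Z^7, C_1 ≅ Z^21, C_2 ≅ Z^14.

The boundary map ∂_1: C_1 → C_0 sends each edge [p,q] (with p < q) to q − p.
As a 7×21 matrix over Z this has rank 6, with invariant factors (1,1,1,1,1,1).

Boundary ∂_2: C_2 → C_1 acts by ∂[p,q,r] = [q,r] − [p,r] + [p,q]. For instance
  ∂BDG = DG − BG + BD,
  ∂BFG = FG − BG + BF.
The resulting 21×14 matrix has rank 13, and its Smith normal form has invariant factors (1,1,1,1,1,1,1,1,1,1,1,1,1).

From H_k ≅ ker(∂_k) / im(∂_{k+1}) we obtain:

  H_0: rank C_0 − rank ∂_1 = 7 − 6 = 1, and the invariant factors of ∂_1 are all 1, so H_0 = Z.
  H_1: rank ker ∂_1 − rank ∂_2 = (21 − 6) − 13 = 2, and the invariant factors of ∂_2 are all 1, so H_1 = Z^2.
  H_2: rank ker ∂_2 − rank ∂_3 = (14 − 13) − 0 = 1, and there is no ∂_3, so H_2 = Z.

As a check, the Euler characteristic is 7 − 21 + 14 = 0, which agrees with 1 − 2 + 1 = 0.
(K is a triangulation of the torus T^2.)

Hence the Betti numbers are b_0 = 1, b_1 = 2, b_2 = 1.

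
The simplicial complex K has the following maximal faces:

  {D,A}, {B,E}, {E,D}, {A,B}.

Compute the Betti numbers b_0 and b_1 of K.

We work with the vertex ordering A < B < D < E. The simplices of K, each written with vertices in increasing order, are:

  0-simplices (4): A, B, D, E
  1-simplices (4): AB, AD, BE, DE

Hence C_0 ≅ Z^4, C_1 ≅ Z^4.

The boundary map ∂_1: C_1 → C_0 maps an edge to its endpoints' difference, ∂[p,q] = q − p. For instance
  ∂DE = E − D.
The resulting 4×4 matrix has rank 3, and its Smith normal form has invariant factors (1,1,1).

Now H_k = ker ∂_k / im ∂_{k+1}, so:

  H_0: rank C_0 − rank ∂_1 = 4 − 3 = 1, and the invariant factors of ∂_1 are all 1, so H_0 ≅ Z.
  H_1: rank ker ∂_1 − rank ∂_2 = (4 − 3) − 0 = 1, and there is no ∂_2, so H_1 ≅ Z.

As a check, the Euler characteristic is 4 − 4 = 0, which agrees with 1 − 1 = 0.

Hence the Betti numbers are b_0 = 1, b_1 = 1.

b_0 = 1, b_1 = 1.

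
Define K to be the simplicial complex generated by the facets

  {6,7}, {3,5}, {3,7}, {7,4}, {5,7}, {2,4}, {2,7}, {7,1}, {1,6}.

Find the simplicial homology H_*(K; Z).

H_0 ≅ Z,  H_1 ≅ Z^3.

Order the vertices as 1 < 2 < 3 < 4 < 5 < 6 < 7. Listing each simplex with vertices in this order, K has dimension 1 with simplices:

  0-simplices (7): [1], [2], [3], [4], [5], [6], [7]
  1-simplices (9): [1,6], [1,7], [2,4], [2,7], [3,5], [3,7], [4,7], [5,7], [6,7]

so the chain groups are C_0 ≅ Z^7, C_1 ≅ Z^9.

Boundary ∂_1: C_1 → C_0 sends each edge [p,q] (with p < q) to q − p.
The resulting 7×9 matrix has rank 6, and its Smith normal form has invariant factors (1,1,1,1,1,1).

Now H_k = ker ∂_k / im ∂_{k+1}, so:

  H_0: rank C_0 − rank ∂_1 = 7 − 6 = 1, and the invariant factors of ∂_1 are all 1, so H_0 = Z.
  H_1: rank ker ∂_1 − rank ∂_2 = (9 − 6) − 0 = 3, and there is no ∂_2, so H_1 = Z^3.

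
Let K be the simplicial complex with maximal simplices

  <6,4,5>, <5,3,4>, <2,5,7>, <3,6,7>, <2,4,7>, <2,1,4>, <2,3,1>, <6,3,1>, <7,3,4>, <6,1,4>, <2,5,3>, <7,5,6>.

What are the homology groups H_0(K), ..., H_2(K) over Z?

We work with the vertex ordering 1 < 2 < 3 < 4 < 5 < 6 < 7. The simplices of K, each written with vertices in increasing order, are:

  0-simplices (7): [1], [2], [3], [4], [5], [6], [7]
  1-simplices (18): [1,2], [1,3], [1,4], [1,6], [2,3], [2,4], [2,5], [2,7], [3,4], [3,5], [3,6], [3,7], [4,5], [4,6], [4,7], [5,6], [5,7], [6,7]
  2-simplices (12): [1,2,3], [1,2,4], [1,3,6], [1,4,6], [2,3,5], [2,4,7], [2,5,7], [3,4,5], [3,4,7], [3,6,7], [4,5,6], [5,6,7]

Hence C_0 ≅ Z^7, C_1 ≅ Z^18, C_2 ≅ Z^12.

Boundary ∂_1: C_1 → C_0 sends each edge [p,q] (with p < q) to q − p. For instance
  ∂[3,7] = [7] − [3].
The 7×18 boundary matrix has rank 6 and Smith normal form diag(1,1,1,1,1,1).

∂_2: C_2 → C_1 sends each 2-simplex [p,q,r] to [q,r] − [p,r] + [p,q]. For instance
  ∂[1,4,6] = [4,6] − [1,6] + [1,4],
  ∂[3,4,7] = [4,7] − [3,7] + [3,4].
The 18×12 boundary matrix has rank 12 and Smith normal form diag(1,1,1,1,1,1,1,1,1,1,1,2).

Now H_k = ker ∂_k / im ∂_{k+1}, so:

  H_0: rank C_0 − rank ∂_1 = 7 − 6 = 1, and the invariant factors of ∂_1 are all 1, so H_0 = Z.
  H_1: rank ker ∂_1 − rank ∂_2 = (18 − 6) − 12 = 0, and ∂_2 has invariant factor 2 > 1, so H_1 = Z/2Z.
  H_2: rank ker ∂_2 − rank ∂_3 = (12 − 12) − 0 = 0, and there is no ∂_3, so H_2 = 0.

(K is a triangulation of the real projective plane RP^2.)

H_0 = Z,  H_1 = Z/2Z,  H_2 = 0.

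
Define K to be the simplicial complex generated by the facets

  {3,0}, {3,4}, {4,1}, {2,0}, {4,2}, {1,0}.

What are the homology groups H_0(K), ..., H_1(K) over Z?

H_0 = Z,  H_1 = Z^2.

Take the total order 0 < 1 < 2 < 3 < 4 on the vertex set. Then K (dimension 1) consists of the simplices:

  0-simplices (5): [0], [1], [2], [3], [4]
  1-simplices (6): [0,1], [0,2], [0,3], [1,4], [2,4], [3,4]

Hence C_0 ≅ Z^5, C_1 ≅ Z^6.

Boundary ∂_1: C_1 → C_0 is given by ∂[p,q] = [q] − [p]. For instance
  ∂[0,1] = [1] − [0].
This gives a 5×6 integer matrix of rank 4; reducing to Smith normal form yields diagonal entries (1,1,1,1).

Computing H_k = (kernel of ∂_k) / (image of ∂_{k+1}):

  H_0: rank C_0 − rank ∂_1 = 5 − 4 = 1, and the invariant factors of ∂_1 are all 1, so H_0 ≅ Z.
  H_1: rank ker ∂_1 − rank ∂_2 = (6 − 4) − 0 = 2, and there is no ∂_2, so H_1 ≅ Z^2.

As a check, the Euler characteristic is 5 − 6 = -1, which agrees with 1 − 2 = -1.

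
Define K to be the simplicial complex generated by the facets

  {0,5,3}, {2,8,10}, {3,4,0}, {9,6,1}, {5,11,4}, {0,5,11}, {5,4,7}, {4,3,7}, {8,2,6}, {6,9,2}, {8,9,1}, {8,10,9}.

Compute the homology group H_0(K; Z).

Fix the vertex order 0 < 1 < 2 < 3 < 4 < 5 < 6 < 7 < 8 < 9 < 10 < 11 and write every simplex with vertices in increasing order. Then dim K = 2 and the simplices of K are:

  0-simplices (12): [0], [1], [2], [3], [4], [5], [6], [7], [8], [9], [10], [11]
  1-simplices (24): (24 of them)
  2-simplices (12): [0,3,4], [0,3,5], [0,5,11], [1,6,9], [1,8,9], [2,6,8], [2,6,9], [2,8,10], [3,4,7], [4,5,7], [4,5,11], [8,9,10]

so the chain groups are C_0 ≅ Z^12, C_1 ≅ Z^24, C_2 ≅ Z^12.

∂_1: C_1 → C_0 is given by ∂[p,q] = [q] − [p]. For instance
  ∂[6,8] = [8] − [6].
The resulting 12×24 matrix has rank 10, and its Smith normal form has invariant factors (1,1,1,1,1,1,1,1,1,1).

The boundary map ∂_2: C_2 → C_1 acts by ∂[p,q,r] = [q,r] − [p,r] + [p,q]. For instance
  ∂[2,8,10] = [8,10] − [2,10] + [2,8],
  ∂[2,6,9] = [6,9] − [2,9] + [2,6].
This gives a 24×12 integer matrix of rank 12; reducing to Smith normal form yields diagonal entries (1,1,1,1,1,1,1,1,1,1,1,1).

Computing H_k = (kernel of ∂_k) / (image of ∂_{k+1}):

  H_0: rank C_0 − rank ∂_1 = 12 − 10 = 2, and the invariant factors of ∂_1 are all 1, so H_0 ≅ Z^2.

H_0 ≅ Z^2.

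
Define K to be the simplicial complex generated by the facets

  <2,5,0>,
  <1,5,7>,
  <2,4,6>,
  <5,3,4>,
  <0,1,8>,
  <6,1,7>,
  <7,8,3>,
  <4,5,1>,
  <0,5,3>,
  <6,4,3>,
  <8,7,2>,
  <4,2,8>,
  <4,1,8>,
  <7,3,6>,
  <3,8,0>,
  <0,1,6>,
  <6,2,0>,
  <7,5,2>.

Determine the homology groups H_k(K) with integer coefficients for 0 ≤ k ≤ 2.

H_0 = Z,  H_1 = Z^2,  H_2 = Z.

Take the total order 0 < 1 < 2 < 3 < 4 < 5 < 6 < 7 < 8 on the vertex set. Then K (dimension 2) consists of the simplices:

  0-simplices (9): [0], [1], [2], [3], [4], [5], [6], [7], [8]
  1-simplices (27): (27 of them)
  2-simplices (18): [0,1,6], [0,1,8], [0,2,5], [0,2,6], [0,3,5], [0,3,8], [1,4,5], [1,4,8], [1,5,7], [1,6,7], [2,4,6], [2,4,8], [2,5,7], [2,7,8], [3,4,5], [3,4,6], [3,6,7], [3,7,8]

Hence C_0 ≅ Z^9, C_1 ≅ Z^27, C_2 ≅ Z^18.

The boundary map ∂_1: C_1 → C_0 is given by ∂[p,q] = [q] − [p]. For instance
  ∂[4,6] = [6] − [4].
The resulting 9×27 matrix has rank 8, and its Smith normal form has invariant factors (1,1,1,1,1,1,1,1).

The boundary map ∂_2: C_2 → C_1 acts by ∂[p,q,r] = [q,r] − [p,r] + [p,q]. For instance
  ∂[0,2,5] = [2,5] − [0,5] + [0,2],
  ∂[3,4,5] = [4,5] − [3,5] + [3,4].
This gives a 27×18 integer matrix of rank 17; reducing to Smith normal form yields diagonal entries (1,1,1,1,1,1,1,1,1,1,1,1,1,1,1,1,1).

From H_k ≅ ker(∂_k) / im(∂_{k+1}) we obtain:

  H_0: rank C_0 − rank ∂_1 = 9 − 8 = 1, and the invariant factors of ∂_1 are all 1, so H_0 = Z.
  H_1: rank ker ∂_1 − rank ∂_2 = (27 − 8) − 17 = 2, and the invariant factors of ∂_2 are all 1, so H_1 = Z^2.
  H_2: rank ker ∂_2 − rank ∂_3 = (18 − 17) − 0 = 1, and there is no ∂_3, so H_2 = Z.

As a check, the Euler characteristic is 9 − 27 + 18 = 0, which agrees with 1 − 2 + 1 = 0.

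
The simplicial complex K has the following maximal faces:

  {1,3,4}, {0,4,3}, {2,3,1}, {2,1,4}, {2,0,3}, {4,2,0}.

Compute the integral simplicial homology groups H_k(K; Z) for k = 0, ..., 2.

H_0 = Z,  H_1 = 0,  H_2 = Z.

Take the total order 0 < 1 < 2 < 3 < 4 on the vertex set. Then K (dimension 2) consists of the simplices:

  0-simplices (5): [0], [1], [2], [3], [4]
  1-simplices (9): [0,2], [0,3], [0,4], [1,2], [1,3], [1,4], [2,3], [2,4], [3,4]
  2-simplices (6): [0,2,3], [0,2,4], [0,3,4], [1,2,3], [1,2,4], [1,3,4]

Hence C_0 ≅ Z^5, C_1 ≅ Z^9, C_2 ≅ Z^6.

The boundary map ∂_1: C_1 → C_0 maps an edge to its endpoints' difference, ∂[p,q] = q − p. For instance
  ∂[0,2] = [2] − [0].
The resulting 5×9 matrix has rank 4, and its Smith normal form has invariant factors (1,1,1,1).

Boundary ∂_2: C_2 → C_1 acts by ∂[p,q,r] = [q,r] − [p,r] + [p,q]. For instance
  ∂[1,2,3] = [2,3] − [1,3] + [1,2],
  ∂[0,2,4] = [2,4] − [0,4] + [0,2].
As a 9×6 matrix over Z this has rank 5, with invariant factors (1,1,1,1,1).

Reading off H_k = ker ∂_k / im ∂_{k+1}:

  H_0: rank C_0 − rank ∂_1 = 5 − 4 = 1, and the invariant factors of ∂_1 are all 1, so H_0 = Z.
  H_1: rank ker ∂_1 − rank ∂_2 = (9 − 4) − 5 = 0, and the invariant factors of ∂_2 are all 1, so H_1 = 0.
  H_2: rank ker ∂_2 − rank ∂_3 = (6 − 5) − 0 = 1, and there is no ∂_3, so H_2 = Z.

As a check, the Euler characteristic is 5 − 9 + 6 = 2, which agrees with 1 − 0 + 1 = 2.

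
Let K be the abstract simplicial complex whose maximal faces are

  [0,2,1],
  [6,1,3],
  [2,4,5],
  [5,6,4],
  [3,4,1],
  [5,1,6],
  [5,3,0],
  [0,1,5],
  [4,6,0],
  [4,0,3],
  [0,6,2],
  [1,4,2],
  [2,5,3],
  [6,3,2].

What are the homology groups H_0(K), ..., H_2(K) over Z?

H_0 = Z,  H_1 = Z^2,  H_2 = Z.

Take the total order 0 < 1 < 2 < 3 < 4 < 5 < 6 on the vertex set. Then K (dimension 2) consists of the simplices:

  0-simplices (7): [0], [1], [2], [3], [4], [5], [6]
  1-simplices (21): [0,1], [0,2], [0,3], [0,4], [0,5], [0,6], [1,2], [1,3], [1,4], [1,5], [1,6], [2,3], [2,4], [2,5], [2,6], [3,4], [3,5], [3,6], [4,5], [4,6], [5,6]
  2-simplices (14): [0,1,2], [0,1,5], [0,2,6], [0,3,4], [0,3,5], [0,4,6], [1,2,4], [1,3,4], [1,3,6], [1,5,6], [2,3,5], [2,3,6], [2,4,5], [4,5,6]

giving chain groups C_0 ≅ Z^7, C_1 ≅ Z^21, C_2 ≅ Z^14.

The boundary map ∂_1: C_1 → C_0 is given by ∂[p,q] = [q] − [p].
As a 7×21 matrix over Z this has rank 6, with invariant factors (1,1,1,1,1,1).

The boundary map ∂_2: C_2 → C_1 sends each 2-simplex [p,q,r] to [q,r] − [p,r] + [p,q]. For instance
  ∂[2,4,5] = [4,5] − [2,5] + [2,4],
  ∂[1,3,4] = [3,4] − [1,4] + [1,3].
The 21×14 boundary matrix has rank 13 and Smith normal form diag(1,1,1,1,1,1,1,1,1,1,1,1,1).

Reading off H_k = ker ∂_k / im ∂_{k+1}:

  H_0: rank C_0 − rank ∂_1 = 7 − 6 = 1, and the invariant factors of ∂_1 are all 1, so H_0 ≅ Z.
  H_1: rank ker ∂_1 − rank ∂_2 = (21 − 6) − 13 = 2, and the invariant factors of ∂_2 are all 1, so H_1 ≅ Z^2.
  H_2: rank ker ∂_2 − rank ∂_3 = (14 − 13) − 0 = 1, and there is no ∂_3, so H_2 ≅ Z.

(K is a triangulation of the torus T^2.)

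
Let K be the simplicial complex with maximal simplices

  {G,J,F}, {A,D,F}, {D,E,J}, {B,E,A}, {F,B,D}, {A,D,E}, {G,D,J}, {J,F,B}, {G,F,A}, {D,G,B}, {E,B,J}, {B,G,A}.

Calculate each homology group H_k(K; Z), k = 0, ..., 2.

Take the total order A < B < D < E < F < G < J on the vertex set. Then K (dimension 2) consists of the simplices:

  0-simplices (7): A, B, D, E, F, G, J
  1-simplices (18): AB, AD, AE, AF, AG, BD, BE, BF, BG, BJ, DE, DF, DG, DJ, EJ, FG, FJ, GJ
  2-simplices (12): ABE, ABG, ADE, ADF, AFG, BDF, BDG, BEJ, BFJ, DEJ, DGJ, FGJ

Hence C_0 ≅ Z^7, C_1 ≅ Z^18, C_2 ≅ Z^12.

The boundary map ∂_1: C_1 → C_0 is given by ∂[p,q] = [q] − [p].
This gives a 7×18 integer matrix of rank 6; reducing to Smith normal form yields diagonal entries (1,1,1,1,1,1).

∂_2: C_2 → C_1 acts by ∂[p,q,r] = [q,r] − [p,r] + [p,q]. For instance
  ∂DGJ = GJ − DJ + DG,
  ∂ABG = BG − AG + AB.
The 18×12 boundary matrix has rank 12 and Smith normal form diag(1,1,1,1,1,1,1,1,1,1,1,2).

Computing H_k = (kernel of ∂_k) / (image of ∂_{k+1}):

  H_0: rank C_0 − rank ∂_1 = 7 − 6 = 1, and the invariant factors of ∂_1 are all 1, so H_0 ≅ Z.
  H_1: rank ker ∂_1 − rank ∂_2 = (18 − 6) − 12 = 0, and ∂_2 has invariant factor 2 > 1, so H_1 ≅ Z/2.
  H_2: rank ker ∂_2 − rank ∂_3 = (12 − 12) − 0 = 0, and there is no ∂_3, so H_2 ≅ 0.

H_0 ≅ Z,  H_1 ≅ Z/2,  H_2 = 0.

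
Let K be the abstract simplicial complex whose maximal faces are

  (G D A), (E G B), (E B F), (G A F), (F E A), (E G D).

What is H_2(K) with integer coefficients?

H_2 = 0.

Fix the vertex order A < B < D < E < F < G and write every simplex with vertices in increasing order. Then dim K = 2 and the simplices of K are:

  0-simplices (6): A, B, D, E, F, G
  1-simplices (12): AD, AE, AF, AG, BE, BF, BG, DE, DG, EF, EG, FG
  2-simplices (6): ADG, AEF, AFG, BEF, BEG, DEG

Hence C_0 ≅ Z^6, C_1 ≅ Z^12, C_2 ≅ Z^6.

∂_1: C_1 → C_0 is given by ∂[p,q] = [q] − [p]. For instance
  ∂BG = G − B.
This gives a 6×12 integer matrix of rank 5; reducing to Smith normal form yields diagonal entries (1,1,1,1,1).

The boundary map ∂_2: C_2 → C_1 maps a triangle to the signed sum of its edges. For instance
  ∂BEF = EF − BF + BE,
  ∂ADG = DG − AG + AD.
The resulting 12×6 matrix has rank 6, and its Smith normal form has invariant factors (1,1,1,1,1,1).

Reading off H_k = ker ∂_k / im ∂_{k+1}:

  H_2: rank ker ∂_2 − rank ∂_3 = (6 − 6) − 0 = 0, and there is no ∂_3, so H_2 = 0.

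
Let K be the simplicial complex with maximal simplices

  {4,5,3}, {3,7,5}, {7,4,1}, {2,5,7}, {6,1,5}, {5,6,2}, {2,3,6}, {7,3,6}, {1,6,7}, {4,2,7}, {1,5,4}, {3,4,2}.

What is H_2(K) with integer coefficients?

H_2 = 0.

Fix the vertex order 1 < 2 < 3 < 4 < 5 < 6 < 7 and write every simplex with vertices in increasing order. Then dim K = 2 and the simplices of K are:

  0-simplices (7): [1], [2], [3], [4], [5], [6], [7]
  1-simplices (18): [1,4], [1,5], [1,6], [1,7], [2,3], [2,4], [2,5], [2,6], [2,7], [3,4], [3,5], [3,6], [3,7], [4,5], [4,7], [5,6], [5,7], [6,7]
  2-simplices (12): [1,4,5], [1,4,7], [1,5,6], [1,6,7], [2,3,4], [2,3,6], [2,4,7], [2,5,6], [2,5,7], [3,4,5], [3,5,7], [3,6,7]

giving chain groups C_0 ≅ Z^7, C_1 ≅ Z^18, C_2 ≅ Z^12.

∂_1: C_1 → C_0 maps an edge to its endpoints' difference, ∂[p,q] = q − p. For instance
  ∂[2,3] = [3] − [2].
As a 7×18 matrix over Z this has rank 6, with invariant factors (1,1,1,1,1,1).

The boundary map ∂_2: C_2 → C_1 maps a triangle to the signed sum of its edges. For instance
  ∂[3,5,7] = [5,7] − [3,7] + [3,5],
  ∂[2,3,4] = [3,4] − [2,4] + [2,3].
The 18×12 boundary matrix has rank 12 and Smith normal form diag(1,1,1,1,1,1,1,1,1,1,1,2).

Now H_k = ker ∂_k / im ∂_{k+1}, so:

  H_2: rank ker ∂_2 − rank ∂_3 = (12 − 12) − 0 = 0, and there is no ∂_3, so H_2 = 0.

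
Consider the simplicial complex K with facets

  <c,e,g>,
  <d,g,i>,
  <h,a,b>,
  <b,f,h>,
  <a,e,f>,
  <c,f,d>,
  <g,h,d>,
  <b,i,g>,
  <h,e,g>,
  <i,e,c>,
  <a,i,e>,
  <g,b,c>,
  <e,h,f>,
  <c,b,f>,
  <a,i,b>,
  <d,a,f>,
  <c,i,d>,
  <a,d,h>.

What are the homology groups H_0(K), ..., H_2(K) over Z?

We work with the vertex ordering a < b < c < d < e < f < g < h < i. The simplices of K, each written with vertices in increasing order, are:

  0-simplices (9): a, b, c, d, e, f, g, h, i
  1-simplices (27): ab, ad, ae, af, ah, ai, bc, bf, bg, bh, bi, cd, ce, cf, cg, ci, df, dg, dh, di, ef, eg, eh, ei, fh, gh, gi
  2-simplices (18): abh, abi, adf, adh, aef, aei, bcf, bcg, bfh, bgi, cdf, cdi, ceg, cei, dgh, dgi, efh, egh

giving chain groups C_0 ≅ Z^9, C_1 ≅ Z^27, C_2 ≅ Z^18.

The boundary map ∂_1: C_1 → C_0 is given by ∂[p,q] = [q] − [p]. For instance
  ∂dg = g − d.
The 9×27 boundary matrix has rank 8 and Smith normal form diag(1,1,1,1,1,1,1,1).

∂_2: C_2 → C_1 sends each 2-simplex [p,q,r] to [q,r] − [p,r] + [p,q]. For instance
  ∂bfh = fh − bh + bf,
  ∂bgi = gi − bi + bg.
The resulting 27×18 matrix has rank 18, and its Smith normal form has invariant factors (1,1,1,1,1,1,1,1,1,1,1,1,1,1,1,1,1,2).

Reading off H_k = ker ∂_k / im ∂_{k+1}:

  H_0: rank C_0 − rank ∂_1 = 9 − 8 = 1, and the invariant factors of ∂_1 are all 1, so H_0 = Z.
  H_1: rank ker ∂_1 − rank ∂_2 = (27 − 8) − 18 = 1, and ∂_2 has invariant factor 2 > 1, so H_1 = Z ⊕ Z/2.
  H_2: rank ker ∂_2 − rank ∂_3 = (18 − 18) − 0 = 0, and there is no ∂_3, so H_2 = 0.

H_0 = Z,  H_1 = Z ⊕ Z/2,  H_2 = 0.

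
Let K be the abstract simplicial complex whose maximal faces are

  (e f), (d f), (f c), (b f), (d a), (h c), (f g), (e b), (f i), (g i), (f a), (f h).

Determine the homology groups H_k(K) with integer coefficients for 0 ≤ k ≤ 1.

Fix the vertex order a < b < c < d < e < f < g < h < i and write every simplex with vertices in increasing order. Then dim K = 1 and the simplices of K are:

  0-simplices (9): a, b, c, d, e, f, g, h, i
  1-simplices (12): ad, af, be, bf, cf, ch, df, ef, fg, fh, fi, gi

giving chain groups C_0 ≅ Z^9, C_1 ≅ Z^12.

Boundary ∂_1: C_1 → C_0 sends each edge [p,q] (with p < q) to q − p. For instance
  ∂gi = i − g.
The resulting 9×12 matrix has rank 8, and its Smith normal form has invariant factors (1,1,1,1,1,1,1,1).

Now H_k = ker ∂_k / im ∂_{k+1}, so:

  H_0: rank C_0 − rank ∂_1 = 9 − 8 = 1, and the invariant factors of ∂_1 are all 1, so H_0 = Z.
  H_1: rank ker ∂_1 − rank ∂_2 = (12 − 8) − 0 = 4, and there is no ∂_2, so H_1 = Z^4.

As a check, the Euler characteristic is 9 − 12 = -3, which agrees with 1 − 4 = -3.

H_0 ≅ Z,  H_1 ≅ Z^4.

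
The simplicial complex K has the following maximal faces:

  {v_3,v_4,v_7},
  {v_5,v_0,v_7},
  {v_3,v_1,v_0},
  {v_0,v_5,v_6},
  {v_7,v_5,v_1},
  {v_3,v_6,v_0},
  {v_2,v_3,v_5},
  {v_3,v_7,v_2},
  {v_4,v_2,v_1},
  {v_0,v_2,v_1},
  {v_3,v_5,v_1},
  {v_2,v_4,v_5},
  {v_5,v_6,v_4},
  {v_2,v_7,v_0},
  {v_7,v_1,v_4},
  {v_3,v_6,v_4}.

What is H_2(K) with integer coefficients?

H_2 ≅ Z.

Take the total order v_0 < v_1 < v_2 < v_3 < v_4 < v_5 < v_6 < v_7 on the vertex set. Then K (dimension 2) consists of the simplices:

  0-simplices (8): [v_0], [v_1], [v_2], [v_3], [v_4], [v_5], [v_6], [v_7]
  1-simplices (24): (24 of them)
  2-simplices (16): (16 of them)

giving chain groups C_0 ≅ Z^8, C_1 ≅ Z^24, C_2 ≅ Z^16.

The boundary map ∂_1: C_1 → C_0 sends each edge [p,q] (with p < q) to q − p.
The resulting 8×24 matrix has rank 7, and its Smith normal form has invariant factors (1,1,1,1,1,1,1).

∂_2: C_2 → C_1 acts by ∂[p,q,r] = [q,r] − [p,r] + [p,q]. For instance
  ∂[v_3,v_4,v_7] = [v_4,v_7] − [v_3,v_7] + [v_3,v_4],
  ∂[v_2,v_3,v_7] = [v_3,v_7] − [v_2,v_7] + [v_2,v_3].
As a 24×16 matrix over Z this has rank 15, with invariant factors (1,1,1,1,1,1,1,1,1,1,1,1,1,1,1).

Reading off H_k = ker ∂_k / im ∂_{k+1}:

  H_2: rank ker ∂_2 − rank ∂_3 = (16 − 15) − 0 = 1, and there is no ∂_3, so H_2 ≅ Z.

(K is a triangulation of the torus T^2.)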